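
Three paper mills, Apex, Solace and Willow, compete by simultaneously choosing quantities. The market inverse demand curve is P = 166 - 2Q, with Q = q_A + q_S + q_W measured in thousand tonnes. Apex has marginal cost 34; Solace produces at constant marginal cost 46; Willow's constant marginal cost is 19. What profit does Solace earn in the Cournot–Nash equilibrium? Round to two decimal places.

205.03

Apex's profit: π_A = (166 - 2Q)q_A - (34q_A). Setting ∂π_A/∂q_A = 0: 132 - 4q_A - 2(q_S + q_W) = 0.
Solace's profit: π_S = (166 - 2Q)q_S - (46q_S). Setting ∂π_S/∂q_S = 0: 120 - 4q_S - 2(q_A + q_W) = 0.
Willow's profit: π_W = (166 - 2Q)q_W - (19q_W). Setting ∂π_W/∂q_W = 0: 147 - 4q_W - 2(q_A + q_S) = 0.
Adding the 3 conditions: 399 − 4Q − 4Q = 0, i.e. Q = 399/8.
Back-substituting: q_A = (132 − 399/4)/2 = 129/8, q_S = (120 − 399/4)/2 = 81/8, q_W = (147 − 399/4)/2 = 189/8.
Price P = 166 - 2·(399/8) = 265/4.
Solace's profit: (265/4 - 46)·(81/8) = 205.0313.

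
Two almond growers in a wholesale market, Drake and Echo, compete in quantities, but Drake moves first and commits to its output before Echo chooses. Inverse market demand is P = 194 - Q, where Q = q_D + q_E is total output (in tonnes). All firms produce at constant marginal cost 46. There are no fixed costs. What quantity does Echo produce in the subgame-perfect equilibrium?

The follower Echo best-responds to any q_D: π_E = (194 - Q)q_E - 46q_E.
Follower FOC: 148 - q_D - 2q_E = 0, so q_E(q_D) = (148 - q_D)/2.
The leader anticipates this reaction. Substituting into P = 194 - Q gives P = 120 - (1/2)q_D, so π_D = (120 - (1/2)q_D)q_D - 46q_D.
The leader's first-order condition 74 - q_D = 0 yields q_D = 74.
Then q_E = (148 - 74)/2 = 37.

37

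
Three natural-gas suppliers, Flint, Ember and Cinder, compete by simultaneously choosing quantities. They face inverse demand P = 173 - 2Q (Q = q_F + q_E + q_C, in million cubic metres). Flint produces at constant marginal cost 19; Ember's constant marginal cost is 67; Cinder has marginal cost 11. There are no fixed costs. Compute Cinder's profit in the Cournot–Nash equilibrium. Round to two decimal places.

1596.13

Flint's profit: π_F = (173 - 2Q)q_F - (19q_F). Setting ∂π_F/∂q_F = 0: 154 - 4q_F - 2(q_E + q_C) = 0.
Ember's first-order condition: 106 - 4q_E - 2(q_F + q_C) = 0.
Cinder's profit: π_C = (173 - 2Q)q_C - (11q_C). Setting ∂π_C/∂q_C = 0: 162 - 4q_C - 2(q_F + q_E) = 0.
Adding the 3 conditions: 422 − 4Q − 4Q = 0, i.e. Q = 211/4.
Back-substituting: q_F = (154 − 211/2)/2 = 97/4, q_E = (106 − 211/2)/2 = 1/4, q_C = (162 − 211/2)/2 = 113/4.
Price P = 173 - 2·(211/4) = 135/2.
Cinder's profit: (135/2 - 11)·(113/4) = 1596.1250.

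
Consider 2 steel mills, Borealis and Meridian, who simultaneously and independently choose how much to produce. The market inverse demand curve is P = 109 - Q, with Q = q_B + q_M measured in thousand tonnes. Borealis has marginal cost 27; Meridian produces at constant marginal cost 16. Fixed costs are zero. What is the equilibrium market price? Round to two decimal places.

Borealis's profit: π_B = (109 - Q)q_B - (27q_B). Setting ∂π_B/∂q_B = 0: 82 - 2q_B - (q_M) = 0.
Meridian's first-order condition: 93 - 2q_M - (q_B) = 0.
So q_B = (82 - q_M)/2 and q_M = (93 - q_B)/2.
Substituting one into the other gives q_B = 71/3 and q_M = 104/3.
Total output Q = 175/3, so price P = 109 - 175/3 = 152/3.

50.67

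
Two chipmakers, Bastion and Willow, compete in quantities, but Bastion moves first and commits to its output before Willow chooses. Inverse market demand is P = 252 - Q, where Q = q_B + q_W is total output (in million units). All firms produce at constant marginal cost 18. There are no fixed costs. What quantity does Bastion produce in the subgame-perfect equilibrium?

117

Solve by backward induction. Given q_B, the follower Willow maximises π_W = (252 - q_B - q_W)q_W - 18q_W.
Follower FOC: 234 - q_B - 2q_W = 0, so q_W(q_B) = (234 - q_B)/2.
The leader anticipates this reaction. Substituting into P = 252 - Q gives P = 135 - (1/2)q_B, so π_B = (135 - (1/2)q_B)q_B - 18q_B.
Maximising: ∂π_B/∂q_B = 117 - q_B = 0, giving q_B = 117.
Then q_W = (234 - 117)/2 = 117/2.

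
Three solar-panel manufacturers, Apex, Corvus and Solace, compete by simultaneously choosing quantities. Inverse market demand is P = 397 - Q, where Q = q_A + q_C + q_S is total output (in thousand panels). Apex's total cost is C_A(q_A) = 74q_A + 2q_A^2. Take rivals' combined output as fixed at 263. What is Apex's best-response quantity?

With rivals' combined output fixed at 263, Apex's profit is π_A = (397 - 263 - q_A)q_A - (74q_A + 2q_A²) = (134 - q_A)q_A - (74q_A + 2q_A²).
∂π_A/∂q_A = 60 - 6q_A = 0, so q_A = 10.

10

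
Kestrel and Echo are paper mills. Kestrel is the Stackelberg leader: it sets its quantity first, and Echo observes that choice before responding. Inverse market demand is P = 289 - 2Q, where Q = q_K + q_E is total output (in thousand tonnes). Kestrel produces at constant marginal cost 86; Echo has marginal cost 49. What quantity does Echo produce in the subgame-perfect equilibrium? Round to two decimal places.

39.25

Solve by backward induction. Given q_K, the follower Echo maximises π_E = (289 - 2q_K - 2q_E)q_E - 49q_E.
∂π_E/∂q_E = 240 - 2q_K - 4q_E = 0 gives the reaction function q_E = (240 - 2q_K)/4.
Kestrel substitutes q_E(q_K) into its own profit: π_K = q_K(289 - 2q_K - (240 - 2q_K)/2) - 86q_K = (169 - q_K)q_K - 86q_K.
The leader's first-order condition 83 - 2q_K = 0 yields q_K = 83/2.
Then q_E = (240 - 2·(83/2))/4 = 157/4.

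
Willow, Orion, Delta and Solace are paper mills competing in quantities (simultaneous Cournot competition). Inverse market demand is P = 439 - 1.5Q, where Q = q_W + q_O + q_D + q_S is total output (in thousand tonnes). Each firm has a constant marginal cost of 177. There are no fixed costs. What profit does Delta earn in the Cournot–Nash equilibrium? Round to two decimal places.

Each firm earns π_i = (439 - 1.5Q)q_i - 177q_i.
Setting ∂π_i/∂q_i = 0 with rivals' quantities fixed: 262 - 3q_i - (3/2)·Σ_{j≠i} q_j = 0.
With identical firms every q_j equals q_i, so Σ_{j≠i} q_j = 3q_i and 262 = (15/2)q_i, giving q_i = 524/15.
Price P = 439 - (3/2)·139.7333 = 1147/5.
Delta's profit: (1147/5 - 177)·(524/15) = 1830.5067.

1830.51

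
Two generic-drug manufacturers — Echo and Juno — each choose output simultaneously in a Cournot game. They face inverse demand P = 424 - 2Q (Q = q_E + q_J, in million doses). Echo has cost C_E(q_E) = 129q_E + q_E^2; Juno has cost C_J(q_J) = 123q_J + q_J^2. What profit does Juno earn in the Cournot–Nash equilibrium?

4332

Echo's profit: π_E = (424 - 2Q)q_E - (129q_E + q_E²). Setting ∂π_E/∂q_E = 0: 295 - 6q_E - 2(q_J) = 0.
Juno's first-order condition: 301 - 6q_J - 2(q_E) = 0.
Rearranging gives the reaction functions q_E = (295 - 2q_J)/6 and q_J = (301 - 2q_E)/6.
Solving the pair: q_E = 73/2, q_J = 38.
Price P = 424 - 2·(149/2) = 275.
Juno's profit: 275·38 - 123·38 - 38² = 4332.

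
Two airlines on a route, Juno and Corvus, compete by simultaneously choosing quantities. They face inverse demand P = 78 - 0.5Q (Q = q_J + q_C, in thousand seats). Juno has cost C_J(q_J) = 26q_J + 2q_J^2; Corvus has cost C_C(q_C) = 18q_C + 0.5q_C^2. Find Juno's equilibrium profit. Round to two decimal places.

Juno's profit: π_J = (78 - 0.5Q)q_J - (26q_J + 2q_J²). Setting ∂π_J/∂q_J = 0: 52 - 5q_J - (1/2)(q_C) = 0.
Corvus's profit: π_C = (78 - 0.5Q)q_C - (18q_C + (1/2)q_C²). Setting ∂π_C/∂q_C = 0: 60 - 2q_C - (1/2)(q_J) = 0.
Rearranging gives the reaction functions q_J = (52 - (1/2)q_C)/5 and q_C = (60 - (1/2)q_J)/2.
Substituting one into the other gives q_J = 296/39 and q_C = 1096/39.
Price P = 78 - (1/2)·(464/13) = 782/13.
Juno's profit: (782/13)·(296/39) - 26·(296/39) - 2(296/39)² = 144.0105.

144.01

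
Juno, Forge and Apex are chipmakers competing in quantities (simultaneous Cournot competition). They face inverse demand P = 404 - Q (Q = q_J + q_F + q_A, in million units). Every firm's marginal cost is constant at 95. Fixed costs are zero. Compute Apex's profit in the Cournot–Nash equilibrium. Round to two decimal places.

Each firm earns π_i = (404 - Q)q_i - 95q_i.
Setting ∂π_i/∂q_i = 0 with rivals' quantities fixed: 309 - 2q_i - Σ_{j≠i} q_j = 0.
By symmetry each firm produces the same amount; substituting Σ_{j≠i} q_j = 2q_i yields q_i = 309/4.
Price P = 404 - 927/4 = 689/4.
Apex's profit: (689/4 - 95)·(309/4) = 5967.5625.

5967.56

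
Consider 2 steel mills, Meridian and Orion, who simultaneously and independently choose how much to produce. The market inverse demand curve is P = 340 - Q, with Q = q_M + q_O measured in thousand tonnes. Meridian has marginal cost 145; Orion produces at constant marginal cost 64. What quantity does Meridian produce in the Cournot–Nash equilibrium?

Meridian's profit: π_M = (340 - Q)q_M - (145q_M). Setting ∂π_M/∂q_M = 0: 195 - 2q_M - (q_O) = 0.
Orion's profit: π_O = (340 - Q)q_O - (64q_O). Setting ∂π_O/∂q_O = 0: 276 - 2q_O - (q_M) = 0.
Best responses: q_M = (195 - q_O)/2, q_O = (276 - q_M)/2.
Solving the pair: q_M = 38, q_O = 119.

38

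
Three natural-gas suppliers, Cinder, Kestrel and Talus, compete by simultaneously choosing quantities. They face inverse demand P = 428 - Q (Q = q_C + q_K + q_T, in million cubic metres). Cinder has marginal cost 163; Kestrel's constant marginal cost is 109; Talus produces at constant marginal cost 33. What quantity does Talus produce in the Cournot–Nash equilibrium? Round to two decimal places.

150.25

Cinder's profit: π_C = (428 - Q)q_C - (163q_C). Setting ∂π_C/∂q_C = 0: 265 - 2q_C - (q_K + q_T) = 0.
Kestrel's first-order condition: 319 - 2q_K - (q_C + q_T) = 0.
Talus's profit: π_T = (428 - Q)q_T - (33q_T). Setting ∂π_T/∂q_T = 0: 395 - 2q_T - (q_C + q_K) = 0.
Adding the 3 first-order conditions: 979 − 4Q = 0, so Q = 979/4.
Back-substituting: q_C = (265 − 979/4) = 81/4, q_K = (319 − 979/4) = 297/4, q_T = (395 − 979/4) = 601/4.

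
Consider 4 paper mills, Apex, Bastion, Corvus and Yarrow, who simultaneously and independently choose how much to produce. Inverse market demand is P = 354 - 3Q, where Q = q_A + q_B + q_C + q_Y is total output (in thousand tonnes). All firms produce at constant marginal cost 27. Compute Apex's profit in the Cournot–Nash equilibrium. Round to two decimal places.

1425.72

A representative firm's profit is π_i = q_i(354 - 3Q) - 27q_i.
First-order condition (treating rivals' output as given): 327 - 6q_i - 3·Σ_{j≠i} q_j = 0.
With identical firms every q_j equals q_i, so Σ_{j≠i} q_j = 3q_i and 327 = 15q_i, giving q_i = 109/5.
Price P = 354 - 3·(436/5) = 462/5.
Apex's profit: (462/5 - 27)·(109/5) = 1425.7200.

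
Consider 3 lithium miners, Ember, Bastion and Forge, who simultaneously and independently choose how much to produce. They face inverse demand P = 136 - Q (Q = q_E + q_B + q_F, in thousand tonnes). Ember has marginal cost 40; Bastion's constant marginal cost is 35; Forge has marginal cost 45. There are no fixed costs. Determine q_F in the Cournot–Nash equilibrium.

19

Ember's profit: π_E = (136 - Q)q_E - (40q_E). Setting ∂π_E/∂q_E = 0: 96 - 2q_E - (q_B + q_F) = 0.
Bastion's first-order condition: 101 - 2q_B - (q_E + q_F) = 0.
Forge's first-order condition: 91 - 2q_F - (q_E + q_B) = 0.
Adding the 3 conditions: 288 − 2Q − 2Q = 0, i.e. Q = 72.
Back-substituting: q_E = (96 − 72) = 24, q_B = (101 − 72) = 29, q_F = (91 − 72) = 19.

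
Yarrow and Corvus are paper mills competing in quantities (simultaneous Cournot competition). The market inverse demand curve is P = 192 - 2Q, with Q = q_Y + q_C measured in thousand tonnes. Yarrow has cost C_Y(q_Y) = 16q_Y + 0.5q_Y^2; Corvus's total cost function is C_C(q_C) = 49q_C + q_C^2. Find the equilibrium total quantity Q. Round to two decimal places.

43.58

Yarrow's profit: π_Y = (192 - 2Q)q_Y - (16q_Y + (1/2)q_Y²). Setting ∂π_Y/∂q_Y = 0: 176 - 5q_Y - 2(q_C) = 0.
Corvus's profit: π_C = (192 - 2Q)q_C - (49q_C + q_C²). Setting ∂π_C/∂q_C = 0: 143 - 6q_C - 2(q_Y) = 0.
Rearranging gives the reaction functions q_Y = (176 - 2q_C)/5 and q_C = (143 - 2q_Y)/6.
Substituting one into the other gives q_Y = 385/13 and q_C = 363/26.
Total output Q = 385/13 + 363/26 = 1133/26.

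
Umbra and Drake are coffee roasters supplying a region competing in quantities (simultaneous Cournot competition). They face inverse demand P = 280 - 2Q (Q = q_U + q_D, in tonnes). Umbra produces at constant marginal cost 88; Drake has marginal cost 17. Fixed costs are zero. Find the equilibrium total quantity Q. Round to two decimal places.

75.83

Umbra's profit: π_U = (280 - 2Q)q_U - (88q_U). Setting ∂π_U/∂q_U = 0: 192 - 4q_U - 2(q_D) = 0.
Drake's profit: π_D = (280 - 2Q)q_D - (17q_D). Setting ∂π_D/∂q_D = 0: 263 - 4q_D - 2(q_U) = 0.
Rearranging gives the reaction functions q_U = (192 - 2q_D)/4 and q_D = (263 - 2q_U)/4.
Solving the pair: q_U = 121/6, q_D = 167/3.
Total output Q = 121/6 + 167/3 = 455/6.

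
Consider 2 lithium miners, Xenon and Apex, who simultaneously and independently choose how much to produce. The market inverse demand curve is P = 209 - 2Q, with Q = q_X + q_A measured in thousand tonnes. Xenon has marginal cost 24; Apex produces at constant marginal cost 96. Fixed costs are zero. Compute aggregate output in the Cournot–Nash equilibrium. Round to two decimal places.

Xenon's profit: π_X = (209 - 2Q)q_X - (24q_X). Setting ∂π_X/∂q_X = 0: 185 - 4q_X - 2(q_A) = 0.
Apex's first-order condition: 113 - 4q_A - 2(q_X) = 0.
So q_X = (185 - 2q_A)/4 and q_A = (113 - 2q_X)/4.
Solving the pair: q_X = 257/6, q_A = 41/6.
Total output Q = 257/6 + 41/6 = 149/3.

49.67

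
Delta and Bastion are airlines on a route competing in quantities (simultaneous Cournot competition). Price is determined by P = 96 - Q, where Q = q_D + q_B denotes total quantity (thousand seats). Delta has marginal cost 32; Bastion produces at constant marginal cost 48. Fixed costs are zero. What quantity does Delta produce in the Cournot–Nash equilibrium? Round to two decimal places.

26.67

Delta's profit: π_D = (96 - Q)q_D - (32q_D). Setting ∂π_D/∂q_D = 0: 64 - 2q_D - (q_B) = 0.
Bastion's profit: π_B = (96 - Q)q_B - (48q_B). Setting ∂π_B/∂q_B = 0: 48 - 2q_B - (q_D) = 0.
So q_D = (64 - q_B)/2 and q_B = (48 - q_D)/2.
Substituting one into the other gives q_D = 80/3 and q_B = 32/3.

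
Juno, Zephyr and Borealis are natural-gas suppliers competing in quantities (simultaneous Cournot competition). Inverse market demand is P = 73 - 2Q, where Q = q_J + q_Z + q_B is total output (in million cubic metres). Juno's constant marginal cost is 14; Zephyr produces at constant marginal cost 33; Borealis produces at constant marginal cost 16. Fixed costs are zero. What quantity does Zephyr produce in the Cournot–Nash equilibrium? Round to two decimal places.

Juno's profit: π_J = (73 - 2Q)q_J - (14q_J). Setting ∂π_J/∂q_J = 0: 59 - 4q_J - 2(q_Z + q_B) = 0.
Zephyr's first-order condition: 40 - 4q_Z - 2(q_J + q_B) = 0.
Borealis's first-order condition: 57 - 4q_B - 2(q_J + q_Z) = 0.
Adding the 3 first-order conditions: 156 − 8Q = 0, so Q = 39/2.
Back-substituting: q_J = (59 − 39)/2 = 10, q_Z = (40 − 39)/2 = 1/2, q_B = (57 − 39)/2 = 9.

0.50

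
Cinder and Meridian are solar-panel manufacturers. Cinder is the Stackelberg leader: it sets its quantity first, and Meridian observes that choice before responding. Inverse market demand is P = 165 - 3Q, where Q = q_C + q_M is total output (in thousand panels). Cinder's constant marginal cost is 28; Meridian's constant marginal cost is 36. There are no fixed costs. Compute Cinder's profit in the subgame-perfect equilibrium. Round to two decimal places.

The follower Meridian best-responds to any q_C: π_M = (165 - 3Q)q_M - 36q_M.
Follower FOC: 129 - 3q_C - 6q_M = 0, so q_M(q_C) = (129 - 3q_C)/6.
Cinder substitutes q_M(q_C) into its own profit: π_C = q_C(165 - 3q_C - (129 - 3q_C)/2) - 28q_C = (201/2 - (3/2)q_C)q_C - 28q_C.
The leader's first-order condition 145/2 - 3q_C = 0 yields q_C = 145/6.
Then q_M = (129 - 3·(145/6))/6 = 113/12.
Price P = 165 - 3·(403/12) = 257/4.
Cinder's profit: (257/4 - 28)·(145/6) = 876.0417.

876.04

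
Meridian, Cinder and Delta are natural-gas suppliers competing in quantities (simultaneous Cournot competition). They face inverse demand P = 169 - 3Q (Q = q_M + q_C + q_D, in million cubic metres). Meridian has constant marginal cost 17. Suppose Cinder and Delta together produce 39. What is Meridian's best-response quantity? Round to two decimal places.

5.83

With rivals' combined output fixed at 39, Meridian's profit is π_M = (169 - 3·39 - 3q_M)q_M - (17q_M) = (52 - 3q_M)q_M - (17q_M).
∂π_M/∂q_M = 35 - 6q_M = 0, so q_M = 35/6.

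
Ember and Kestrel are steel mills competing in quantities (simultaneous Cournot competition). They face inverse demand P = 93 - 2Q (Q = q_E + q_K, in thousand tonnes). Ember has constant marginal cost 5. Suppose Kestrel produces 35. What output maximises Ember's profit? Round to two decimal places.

4.50

With the rival's output fixed at 35, Ember's profit is π_E = (93 - 2·35 - 2q_E)q_E - (5q_E) = (23 - 2q_E)q_E - (5q_E).
∂π_E/∂q_E = 18 - 4q_E = 0, so q_E = 9/2.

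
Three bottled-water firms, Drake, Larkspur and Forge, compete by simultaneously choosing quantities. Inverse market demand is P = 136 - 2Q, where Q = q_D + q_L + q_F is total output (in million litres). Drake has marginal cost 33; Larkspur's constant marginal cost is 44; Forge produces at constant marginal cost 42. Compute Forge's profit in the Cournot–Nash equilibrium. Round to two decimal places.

Drake's profit: π_D = (136 - 2Q)q_D - (33q_D). Setting ∂π_D/∂q_D = 0: 103 - 4q_D - 2(q_L + q_F) = 0.
Larkspur's first-order condition: 92 - 4q_L - 2(q_D + q_F) = 0.
Forge's profit: π_F = (136 - 2Q)q_F - (42q_F). Setting ∂π_F/∂q_F = 0: 94 - 4q_F - 2(q_D + q_L) = 0.
Summing all 3 equations gives 289 − 8Q = 0, hence Q = 289/8.
Back-substituting: q_D = (103 − 289/4)/2 = 123/8, q_L = (92 − 289/4)/2 = 79/8, q_F = (94 − 289/4)/2 = 87/8.
Price P = 136 - 2·(289/8) = 255/4.
Forge's profit: (255/4 - 42)·(87/8) = 236.5313.

236.53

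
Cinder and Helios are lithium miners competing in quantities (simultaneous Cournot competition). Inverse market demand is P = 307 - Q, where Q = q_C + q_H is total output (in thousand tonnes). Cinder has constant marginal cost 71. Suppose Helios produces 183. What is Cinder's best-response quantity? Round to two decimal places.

With the rival's output fixed at 183, Cinder's profit is π_C = (307 - 183 - q_C)q_C - (71q_C) = (124 - q_C)q_C - (71q_C).
∂π_C/∂q_C = 53 - 2q_C = 0, so q_C = 53/2.

26.50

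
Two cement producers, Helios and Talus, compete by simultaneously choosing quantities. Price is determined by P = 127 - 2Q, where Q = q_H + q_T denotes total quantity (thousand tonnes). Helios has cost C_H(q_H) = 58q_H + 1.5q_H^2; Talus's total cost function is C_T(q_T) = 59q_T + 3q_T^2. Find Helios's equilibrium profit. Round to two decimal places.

246.60

Helios's profit: π_H = (127 - 2Q)q_H - (58q_H + (3/2)q_H²). Setting ∂π_H/∂q_H = 0: 69 - 7q_H - 2(q_T) = 0.
Talus's first-order condition: 68 - 10q_T - 2(q_H) = 0.
Rearranging gives the reaction functions q_H = (69 - 2q_T)/7 and q_T = (68 - 2q_H)/10.
Solving the pair: q_H = 277/33, q_T = 169/33.
Price P = 127 - 2·(446/33) = 99.9697.
Helios's profit: 99.9697·(277/33) - 58·(277/33) - (3/2)(277/33)² = 246.6038.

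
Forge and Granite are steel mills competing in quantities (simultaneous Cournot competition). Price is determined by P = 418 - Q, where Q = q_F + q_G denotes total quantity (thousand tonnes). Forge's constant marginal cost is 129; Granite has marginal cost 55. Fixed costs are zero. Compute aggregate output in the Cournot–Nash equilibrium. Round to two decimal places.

217.33

Forge's profit: π_F = (418 - Q)q_F - (129q_F). Setting ∂π_F/∂q_F = 0: 289 - 2q_F - (q_G) = 0.
Granite's first-order condition: 363 - 2q_G - (q_F) = 0.
Best responses: q_F = (289 - q_G)/2, q_G = (363 - q_F)/2.
Substituting one into the other gives q_F = 215/3 and q_G = 437/3.
Total output Q = 215/3 + 437/3 = 652/3.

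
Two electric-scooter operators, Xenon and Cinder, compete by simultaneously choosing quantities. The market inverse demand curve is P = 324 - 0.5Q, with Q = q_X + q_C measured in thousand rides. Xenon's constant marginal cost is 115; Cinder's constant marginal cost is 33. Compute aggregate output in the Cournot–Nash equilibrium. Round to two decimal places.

Xenon's profit: π_X = (324 - 0.5Q)q_X - (115q_X). Setting ∂π_X/∂q_X = 0: 209 - q_X - (1/2)(q_C) = 0.
Cinder's first-order condition: 291 - q_C - (1/2)(q_X) = 0.
So q_X = (209 - (1/2)q_C) and q_C = (291 - (1/2)q_X).
Solving the pair: q_X = 254/3, q_C = 746/3.
Total output Q = 254/3 + 746/3 = 1000/3.

333.33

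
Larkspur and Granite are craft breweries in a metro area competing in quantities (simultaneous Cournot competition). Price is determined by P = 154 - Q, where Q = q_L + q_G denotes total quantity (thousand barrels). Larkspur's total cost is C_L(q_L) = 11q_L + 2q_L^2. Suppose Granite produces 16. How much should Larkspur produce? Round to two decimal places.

With the rival's output fixed at 16, Larkspur's profit is π_L = (154 - 16 - q_L)q_L - (11q_L + 2q_L²) = (138 - q_L)q_L - (11q_L + 2q_L²).
∂π_L/∂q_L = 127 - 6q_L = 0, so q_L = 127/6.

21.17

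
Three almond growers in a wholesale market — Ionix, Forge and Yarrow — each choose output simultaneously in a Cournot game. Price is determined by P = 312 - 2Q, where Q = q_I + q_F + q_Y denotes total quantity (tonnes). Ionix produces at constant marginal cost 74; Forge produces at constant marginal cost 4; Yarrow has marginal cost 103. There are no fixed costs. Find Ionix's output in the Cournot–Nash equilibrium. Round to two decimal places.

Ionix's profit: π_I = (312 - 2Q)q_I - (74q_I). Setting ∂π_I/∂q_I = 0: 238 - 4q_I - 2(q_F + q_Y) = 0.
Forge's first-order condition: 308 - 4q_F - 2(q_I + q_Y) = 0.
Yarrow's profit: π_Y = (312 - 2Q)q_Y - (103q_Y). Setting ∂π_Y/∂q_Y = 0: 209 - 4q_Y - 2(q_I + q_F) = 0.
Adding the 3 first-order conditions: 755 − 8Q = 0, so Q = 755/8.
Back-substituting: q_I = (238 − 755/4)/2 = 197/8, q_F = (308 − 755/4)/2 = 477/8, q_Y = (209 − 755/4)/2 = 81/8.

24.63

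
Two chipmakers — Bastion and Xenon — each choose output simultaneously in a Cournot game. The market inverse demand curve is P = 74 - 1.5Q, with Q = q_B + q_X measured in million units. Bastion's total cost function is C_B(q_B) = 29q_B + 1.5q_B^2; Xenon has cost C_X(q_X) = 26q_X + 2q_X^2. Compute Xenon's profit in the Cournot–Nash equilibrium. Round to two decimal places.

107.70

Bastion's profit: π_B = (74 - 1.5Q)q_B - (29q_B + (3/2)q_B²). Setting ∂π_B/∂q_B = 0: 45 - 6q_B - (3/2)(q_X) = 0.
Xenon's profit: π_X = (74 - 1.5Q)q_X - (26q_X + 2q_X²). Setting ∂π_X/∂q_X = 0: 48 - 7q_X - (3/2)(q_B) = 0.
So q_B = (45 - (3/2)q_X)/6 and q_X = (48 - (3/2)q_B)/7.
Substituting one into the other gives q_B = 324/53 and q_X = 294/53.
Price P = 74 - (3/2)·(618/53) = 56.5094.
Xenon's profit: 56.5094·(294/53) - 26·(294/53) - 2(294/53)² = 107.6988.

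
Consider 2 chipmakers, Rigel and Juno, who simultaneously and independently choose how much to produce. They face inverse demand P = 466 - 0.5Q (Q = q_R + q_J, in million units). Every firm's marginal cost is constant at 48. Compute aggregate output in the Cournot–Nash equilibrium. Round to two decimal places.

557.33

A representative firm's profit is π_i = q_i(466 - 0.5Q) - 48q_i.
Setting ∂π_i/∂q_i = 0 with rivals' quantities fixed: 418 - q_i - (1/2)q_j = 0.
By symmetry each firm produces the same amount; substituting q_j = q_i yields q_i = 418/(3/2) = 836/3.
Total output Q = 836/3 + 836/3 = 1672/3.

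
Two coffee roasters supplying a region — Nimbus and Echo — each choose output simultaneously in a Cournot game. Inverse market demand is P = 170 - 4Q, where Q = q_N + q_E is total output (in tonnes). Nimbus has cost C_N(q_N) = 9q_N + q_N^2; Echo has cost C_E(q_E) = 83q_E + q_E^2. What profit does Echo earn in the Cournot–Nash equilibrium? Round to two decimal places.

Nimbus's profit: π_N = (170 - 4Q)q_N - (9q_N + q_N²). Setting ∂π_N/∂q_N = 0: 161 - 10q_N - 4(q_E) = 0.
Echo's profit: π_E = (170 - 4Q)q_E - (83q_E + q_E²). Setting ∂π_E/∂q_E = 0: 87 - 10q_E - 4(q_N) = 0.
Rearranging gives the reaction functions q_N = (161 - 4q_E)/10 and q_E = (87 - 4q_N)/10.
Solving the pair: q_N = 631/42, q_E = 113/42.
Price P = 170 - 4·(124/7) = 694/7.
Echo's profit: (694/7)·(113/42) - 83·(113/42) - (113/42)² = 36.1933.

36.19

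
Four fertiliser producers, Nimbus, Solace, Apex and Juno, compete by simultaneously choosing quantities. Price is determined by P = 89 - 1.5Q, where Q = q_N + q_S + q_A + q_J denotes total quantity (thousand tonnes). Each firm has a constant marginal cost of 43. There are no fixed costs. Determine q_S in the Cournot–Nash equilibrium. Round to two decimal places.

6.13

Each firm earns π_i = (89 - 1.5Q)q_i - 43q_i.
First-order condition (treating rivals' output as given): 46 - 3q_i - (3/2)·Σ_{j≠i} q_j = 0.
With identical firms every q_j equals q_i, so Σ_{j≠i} q_j = 3q_i and 46 = (15/2)q_i, giving q_i = 92/15.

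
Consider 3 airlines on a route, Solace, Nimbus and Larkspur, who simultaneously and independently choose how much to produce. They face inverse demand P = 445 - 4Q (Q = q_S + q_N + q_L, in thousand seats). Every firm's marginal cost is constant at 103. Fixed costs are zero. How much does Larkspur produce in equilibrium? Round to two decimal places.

21.38

Each firm earns π_i = (445 - 4Q)q_i - 103q_i.
First-order condition (treating rivals' output as given): 342 - 8q_i - 4·Σ_{j≠i} q_j = 0.
With identical firms every q_j equals q_i, so Σ_{j≠i} q_j = 2q_i and 342 = 16q_i, giving q_i = 171/8.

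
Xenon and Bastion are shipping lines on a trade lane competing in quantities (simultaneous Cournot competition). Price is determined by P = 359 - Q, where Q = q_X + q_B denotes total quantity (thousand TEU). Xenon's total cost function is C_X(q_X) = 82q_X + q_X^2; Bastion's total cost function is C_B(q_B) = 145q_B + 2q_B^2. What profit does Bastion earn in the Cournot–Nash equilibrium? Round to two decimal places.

Xenon's profit: π_X = (359 - Q)q_X - (82q_X + q_X²). Setting ∂π_X/∂q_X = 0: 277 - 4q_X - (q_B) = 0.
Bastion's profit: π_B = (359 - Q)q_B - (145q_B + 2q_B²). Setting ∂π_B/∂q_B = 0: 214 - 6q_B - (q_X) = 0.
Rearranging gives the reaction functions q_X = (277 - q_B)/4 and q_B = (214 - q_X)/6.
Substituting one into the other gives q_X = 1448/23 and q_B = 579/23.
Price P = 359 - 88.1304 = 270.8696.
Bastion's profit: 270.8696·(579/23) - 145·(579/23) - 2(579/23)² = 1901.1777.

1901.18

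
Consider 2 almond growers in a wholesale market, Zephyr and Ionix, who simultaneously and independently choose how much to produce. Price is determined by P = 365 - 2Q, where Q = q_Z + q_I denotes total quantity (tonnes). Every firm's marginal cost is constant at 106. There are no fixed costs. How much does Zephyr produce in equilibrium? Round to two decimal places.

A representative firm's profit is π_i = q_i(365 - 2Q) - 106q_i.
First-order condition (treating rivals' output as given): 259 - 4q_i - 2q_j = 0.
By symmetry each firm produces the same amount; substituting q_j = q_i yields q_i = 259/6.

43.17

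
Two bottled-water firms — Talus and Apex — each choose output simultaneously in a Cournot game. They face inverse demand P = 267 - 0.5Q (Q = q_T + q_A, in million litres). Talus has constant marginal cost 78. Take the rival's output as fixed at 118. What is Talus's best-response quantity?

With the rival's output fixed at 118, Talus's profit is π_T = (267 - (1/2)·118 - (1/2)q_T)q_T - (78q_T) = (208 - (1/2)q_T)q_T - (78q_T).
∂π_T/∂q_T = 130 - q_T = 0, so q_T = 130.

130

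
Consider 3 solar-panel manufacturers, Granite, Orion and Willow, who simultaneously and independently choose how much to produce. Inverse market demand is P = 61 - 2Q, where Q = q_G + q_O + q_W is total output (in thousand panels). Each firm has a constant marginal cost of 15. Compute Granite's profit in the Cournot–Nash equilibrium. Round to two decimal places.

66.13

Each firm earns π_i = (61 - 2Q)q_i - 15q_i.
Setting ∂π_i/∂q_i = 0 with rivals' quantities fixed: 46 - 4q_i - 2·Σ_{j≠i} q_j = 0.
With identical firms every q_j equals q_i, so Σ_{j≠i} q_j = 2q_i and 46 = 8q_i, giving q_i = 23/4.
Price P = 61 - 2·(69/4) = 53/2.
Granite's profit: (53/2 - 15)·(23/4) = 529/8.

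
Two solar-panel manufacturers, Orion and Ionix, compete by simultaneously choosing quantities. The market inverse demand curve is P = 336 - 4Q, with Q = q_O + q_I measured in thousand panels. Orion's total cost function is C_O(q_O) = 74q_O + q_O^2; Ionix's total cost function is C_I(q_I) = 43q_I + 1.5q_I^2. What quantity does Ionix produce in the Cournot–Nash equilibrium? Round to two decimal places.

Orion's profit: π_O = (336 - 4Q)q_O - (74q_O + q_O²). Setting ∂π_O/∂q_O = 0: 262 - 10q_O - 4(q_I) = 0.
Ionix's first-order condition: 293 - 11q_I - 4(q_O) = 0.
So q_O = (262 - 4q_I)/10 and q_I = (293 - 4q_O)/11.
Solving the pair: q_O = 855/47, q_I = 941/47.

20.02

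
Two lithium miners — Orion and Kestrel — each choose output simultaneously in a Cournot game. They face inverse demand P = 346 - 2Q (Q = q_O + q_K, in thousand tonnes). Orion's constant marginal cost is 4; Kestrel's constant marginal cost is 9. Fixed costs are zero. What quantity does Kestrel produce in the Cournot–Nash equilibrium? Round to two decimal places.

55.33

Orion's profit: π_O = (346 - 2Q)q_O - (4q_O). Setting ∂π_O/∂q_O = 0: 342 - 4q_O - 2(q_K) = 0.
Kestrel's profit: π_K = (346 - 2Q)q_K - (9q_K). Setting ∂π_K/∂q_K = 0: 337 - 4q_K - 2(q_O) = 0.
Best responses: q_O = (342 - 2q_K)/4, q_K = (337 - 2q_O)/4.
Solving the pair: q_O = 347/6, q_K = 166/3.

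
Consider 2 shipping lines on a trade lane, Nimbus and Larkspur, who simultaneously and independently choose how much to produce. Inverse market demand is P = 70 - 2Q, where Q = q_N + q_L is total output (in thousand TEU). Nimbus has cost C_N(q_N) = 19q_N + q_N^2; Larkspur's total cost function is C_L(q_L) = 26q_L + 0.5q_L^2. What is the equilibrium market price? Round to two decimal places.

Nimbus's profit: π_N = (70 - 2Q)q_N - (19q_N + q_N²). Setting ∂π_N/∂q_N = 0: 51 - 6q_N - 2(q_L) = 0.
Larkspur's first-order condition: 44 - 5q_L - 2(q_N) = 0.
Rearranging gives the reaction functions q_N = (51 - 2q_L)/6 and q_L = (44 - 2q_N)/5.
Solving the pair: q_N = 167/26, q_L = 81/13.
Total output Q = 329/26, so price P = 70 - 2·(329/26) = 581/13.

44.69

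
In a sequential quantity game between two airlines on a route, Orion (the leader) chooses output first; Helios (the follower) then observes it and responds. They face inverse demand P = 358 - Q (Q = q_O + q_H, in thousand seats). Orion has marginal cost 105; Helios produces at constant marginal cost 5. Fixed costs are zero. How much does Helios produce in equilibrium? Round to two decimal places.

Solve by backward induction. Given q_O, the follower Helios maximises π_H = (358 - q_O - q_H)q_H - 5q_H.
∂π_H/∂q_H = 353 - q_O - 2q_H = 0 gives the reaction function q_H = (353 - q_O)/2.
Orion substitutes q_H(q_O) into its own profit: π_O = q_O(358 - q_O - (353 - q_O)/2) - 105q_O = (363/2 - (1/2)q_O)q_O - 105q_O.
Maximising: ∂π_O/∂q_O = 153/2 - q_O = 0, giving q_O = 153/2.
Then q_H = (353 - 153/2)/2 = 553/4.

138.25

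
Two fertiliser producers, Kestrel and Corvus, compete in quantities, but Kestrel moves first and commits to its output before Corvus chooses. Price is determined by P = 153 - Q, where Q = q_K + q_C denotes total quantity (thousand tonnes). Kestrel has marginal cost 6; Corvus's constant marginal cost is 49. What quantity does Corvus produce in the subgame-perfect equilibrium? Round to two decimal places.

The follower Corvus best-responds to any q_K: π_C = (153 - Q)q_C - 49q_C.
Follower FOC: 104 - q_K - 2q_C = 0, so q_C(q_K) = (104 - q_K)/2.
The leader anticipates this reaction. Substituting into P = 153 - Q gives P = 101 - (1/2)q_K, so π_K = (101 - (1/2)q_K)q_K - 6q_K.
The leader's first-order condition 95 - q_K = 0 yields q_K = 95.
Then q_C = (104 - 95)/2 = 9/2.

4.50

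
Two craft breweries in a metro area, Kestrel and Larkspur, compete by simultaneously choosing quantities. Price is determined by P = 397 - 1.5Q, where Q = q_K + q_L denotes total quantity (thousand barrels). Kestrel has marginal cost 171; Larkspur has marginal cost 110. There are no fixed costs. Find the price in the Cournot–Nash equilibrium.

Kestrel's profit: π_K = (397 - 1.5Q)q_K - (171q_K). Setting ∂π_K/∂q_K = 0: 226 - 3q_K - (3/2)(q_L) = 0.
Larkspur's first-order condition: 287 - 3q_L - (3/2)(q_K) = 0.
So q_K = (226 - (3/2)q_L)/3 and q_L = (287 - (3/2)q_K)/3.
Solving the pair: q_K = 110/3, q_L = 232/3.
Total output Q = 114, so price P = 397 - (3/2)·114 = 226.

226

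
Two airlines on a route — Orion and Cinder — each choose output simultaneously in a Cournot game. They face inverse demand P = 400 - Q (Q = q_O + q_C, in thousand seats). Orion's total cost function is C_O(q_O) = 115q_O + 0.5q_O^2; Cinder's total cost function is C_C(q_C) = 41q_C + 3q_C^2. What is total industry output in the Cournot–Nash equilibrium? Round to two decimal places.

117.96

Orion's profit: π_O = (400 - Q)q_O - (115q_O + (1/2)q_O²). Setting ∂π_O/∂q_O = 0: 285 - 3q_O - (q_C) = 0.
Cinder's first-order condition: 359 - 8q_C - (q_O) = 0.
Rearranging gives the reaction functions q_O = (285 - q_C)/3 and q_C = (359 - q_O)/8.
Substituting one into the other gives q_O = 1921/23 and q_C = 792/23.
Total output Q = 1921/23 + 792/23 = 117.9565.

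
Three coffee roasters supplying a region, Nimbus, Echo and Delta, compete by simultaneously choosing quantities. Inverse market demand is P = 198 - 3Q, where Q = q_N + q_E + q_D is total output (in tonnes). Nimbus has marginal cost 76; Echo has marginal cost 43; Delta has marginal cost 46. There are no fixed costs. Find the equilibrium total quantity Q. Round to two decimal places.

Nimbus's profit: π_N = (198 - 3Q)q_N - (76q_N). Setting ∂π_N/∂q_N = 0: 122 - 6q_N - 3(q_E + q_D) = 0.
Echo's first-order condition: 155 - 6q_E - 3(q_N + q_D) = 0.
Delta's first-order condition: 152 - 6q_D - 3(q_N + q_E) = 0.
Adding the 3 conditions: 429 − 6Q − 6Q = 0, i.e. Q = 143/4.
Back-substituting: q_N = (122 − 429/4)/3 = 59/12, q_E = (155 − 429/4)/3 = 191/12, q_D = (152 − 429/4)/3 = 179/12.
Total output Q = 59/12 + 191/12 + 179/12 = 143/4.

35.75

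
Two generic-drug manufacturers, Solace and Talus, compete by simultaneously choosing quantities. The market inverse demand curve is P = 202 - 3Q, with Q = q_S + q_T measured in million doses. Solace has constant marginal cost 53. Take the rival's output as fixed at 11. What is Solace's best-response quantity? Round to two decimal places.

With the rival's output fixed at 11, Solace's profit is π_S = (202 - 3·11 - 3q_S)q_S - (53q_S) = (169 - 3q_S)q_S - (53q_S).
∂π_S/∂q_S = 116 - 6q_S = 0, so q_S = 58/3.

19.33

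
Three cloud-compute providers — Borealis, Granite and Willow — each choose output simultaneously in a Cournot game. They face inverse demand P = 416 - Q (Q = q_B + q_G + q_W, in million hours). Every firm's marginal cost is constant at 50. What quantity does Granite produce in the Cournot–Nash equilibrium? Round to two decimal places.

A representative firm's profit is π_i = q_i(416 - Q) - 50q_i.
Setting ∂π_i/∂q_i = 0 with rivals' quantities fixed: 366 - 2q_i - Σ_{j≠i} q_j = 0.
By symmetry each firm produces the same amount; substituting Σ_{j≠i} q_j = 2q_i yields q_i = 366/4 = 183/2.

91.50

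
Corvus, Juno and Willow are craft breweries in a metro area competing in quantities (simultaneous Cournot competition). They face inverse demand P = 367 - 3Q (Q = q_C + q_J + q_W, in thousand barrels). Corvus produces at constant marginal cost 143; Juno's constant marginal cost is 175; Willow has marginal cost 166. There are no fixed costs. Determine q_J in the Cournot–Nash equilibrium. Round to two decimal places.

Corvus's profit: π_C = (367 - 3Q)q_C - (143q_C). Setting ∂π_C/∂q_C = 0: 224 - 6q_C - 3(q_J + q_W) = 0.
Juno's profit: π_J = (367 - 3Q)q_J - (175q_J). Setting ∂π_J/∂q_J = 0: 192 - 6q_J - 3(q_C + q_W) = 0.
Willow's first-order condition: 201 - 6q_W - 3(q_C + q_J) = 0.
Summing all 3 equations gives 617 − 12Q = 0, hence Q = 617/12.
Back-substituting: q_C = (224 − 617/4)/3 = 93/4, q_J = (192 − 617/4)/3 = 151/12, q_W = (201 − 617/4)/3 = 187/12.

12.58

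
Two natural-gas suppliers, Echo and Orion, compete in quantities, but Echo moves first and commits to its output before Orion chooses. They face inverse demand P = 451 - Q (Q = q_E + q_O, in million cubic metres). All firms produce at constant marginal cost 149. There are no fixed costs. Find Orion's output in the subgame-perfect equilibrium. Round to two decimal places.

The follower Orion best-responds to any q_E: π_O = (451 - Q)q_O - 149q_O.
Setting the follower's marginal profit to zero, 302 - q_E - 2q_O = 0, i.e. q_O = (302 - q_E)/2.
Echo substitutes q_O(q_E) into its own profit: π_E = q_E(451 - q_E - (302 - q_E)/2) - 149q_E = (300 - (1/2)q_E)q_E - 149q_E.
Maximising: ∂π_E/∂q_E = 151 - q_E = 0, giving q_E = 151.
Then q_O = (302 - 151)/2 = 151/2.

75.50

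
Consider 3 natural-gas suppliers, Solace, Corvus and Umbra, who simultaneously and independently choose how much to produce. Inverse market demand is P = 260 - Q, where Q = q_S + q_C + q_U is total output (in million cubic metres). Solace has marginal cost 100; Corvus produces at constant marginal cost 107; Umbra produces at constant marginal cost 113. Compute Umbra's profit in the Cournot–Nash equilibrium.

Solace's profit: π_S = (260 - Q)q_S - (100q_S). Setting ∂π_S/∂q_S = 0: 160 - 2q_S - (q_C + q_U) = 0.
Corvus's profit: π_C = (260 - Q)q_C - (107q_C). Setting ∂π_C/∂q_C = 0: 153 - 2q_C - (q_S + q_U) = 0.
Umbra's profit: π_U = (260 - Q)q_U - (113q_U). Setting ∂π_U/∂q_U = 0: 147 - 2q_U - (q_S + q_C) = 0.
Adding the 3 first-order conditions: 460 − 4Q = 0, so Q = 115.
Back-substituting: q_S = (160 − 115) = 45, q_C = (153 − 115) = 38, q_U = (147 − 115) = 32.
Price P = 260 - 115 = 145.
Umbra's profit: (145 - 113)·32 = 1024.

1024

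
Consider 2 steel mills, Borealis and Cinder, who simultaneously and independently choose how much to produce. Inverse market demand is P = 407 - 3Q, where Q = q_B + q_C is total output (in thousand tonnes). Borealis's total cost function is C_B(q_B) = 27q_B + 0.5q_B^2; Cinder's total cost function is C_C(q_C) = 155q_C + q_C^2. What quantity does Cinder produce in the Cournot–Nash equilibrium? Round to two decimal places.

Borealis's profit: π_B = (407 - 3Q)q_B - (27q_B + (1/2)q_B²). Setting ∂π_B/∂q_B = 0: 380 - 7q_B - 3(q_C) = 0.
Cinder's first-order condition: 252 - 8q_C - 3(q_B) = 0.
Best responses: q_B = (380 - 3q_C)/7, q_C = (252 - 3q_B)/8.
Solving the pair: q_B = 48.5957, q_C = 624/47.

13.28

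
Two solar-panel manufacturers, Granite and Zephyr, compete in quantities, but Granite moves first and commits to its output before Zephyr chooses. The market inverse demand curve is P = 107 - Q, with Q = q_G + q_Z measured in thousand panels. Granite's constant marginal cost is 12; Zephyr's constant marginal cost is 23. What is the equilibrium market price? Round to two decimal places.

38.50

The follower Zephyr best-responds to any q_G: π_Z = (107 - Q)q_Z - 23q_Z.
∂π_Z/∂q_Z = 84 - q_G - 2q_Z = 0 gives the reaction function q_Z = (84 - q_G)/2.
The leader anticipates this reaction. Substituting into P = 107 - Q gives P = 65 - (1/2)q_G, so π_G = (65 - (1/2)q_G)q_G - 12q_G.
Maximising: ∂π_G/∂q_G = 53 - q_G = 0, giving q_G = 53.
Then q_Z = (84 - 53)/2 = 31/2.
Total output Q = 137/2, so price P = 107 - 137/2 = 77/2.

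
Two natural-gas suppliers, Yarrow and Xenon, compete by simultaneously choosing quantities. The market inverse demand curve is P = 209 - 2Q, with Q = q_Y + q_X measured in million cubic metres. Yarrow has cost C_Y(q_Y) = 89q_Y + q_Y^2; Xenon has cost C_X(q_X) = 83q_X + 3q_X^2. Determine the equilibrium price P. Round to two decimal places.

Yarrow's profit: π_Y = (209 - 2Q)q_Y - (89q_Y + q_Y²). Setting ∂π_Y/∂q_Y = 0: 120 - 6q_Y - 2(q_X) = 0.
Xenon's first-order condition: 126 - 10q_X - 2(q_Y) = 0.
Best responses: q_Y = (120 - 2q_X)/6, q_X = (126 - 2q_Y)/10.
Substituting one into the other gives q_Y = 237/14 and q_X = 129/14.
Total output Q = 183/7, so price P = 209 - 2·(183/7) = 1097/7.

156.71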